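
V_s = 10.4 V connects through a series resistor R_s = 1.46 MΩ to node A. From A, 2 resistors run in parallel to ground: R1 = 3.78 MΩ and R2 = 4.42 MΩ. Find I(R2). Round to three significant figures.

Equivalent of the parallel group: R_p = 2.038 MΩ.
V_A by voltage divider: V_A = 10.4 × 2.038/(1.46 + 2.038) = 6.059 V.
Branch current I = V_A/R2 = 6.059/4.42 = 1.371 µA.
(Equivalently: I_total = 2.974 µA, then current-divider fraction G_k/ΣG = 0.4610.)

I ≈ 1.37 µA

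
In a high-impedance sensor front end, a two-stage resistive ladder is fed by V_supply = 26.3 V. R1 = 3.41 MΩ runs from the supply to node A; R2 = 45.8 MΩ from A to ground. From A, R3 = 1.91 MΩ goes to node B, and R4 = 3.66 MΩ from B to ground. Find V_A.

Node A sees R2 in parallel with the series input of stage 2, R3 + R4 = 5.570 MΩ.
R2 ‖ (R3+R4) = 4.966 MΩ.
So V_A = 26.3 × 0.5929 = 15.59 V.

V_A ≈ 15.6 V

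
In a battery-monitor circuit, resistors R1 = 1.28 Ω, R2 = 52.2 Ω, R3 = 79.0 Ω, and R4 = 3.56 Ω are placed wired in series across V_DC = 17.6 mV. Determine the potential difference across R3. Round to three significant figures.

V ≈ 10.2 mV

ΣR = 1.28 + 52.2 + 79.0 + 3.56 = 136.0 Ω.
Voltage divider: V = V_DC · (79.00 / 136.0) = 17.6 × 0.5807 = 10.22 mV.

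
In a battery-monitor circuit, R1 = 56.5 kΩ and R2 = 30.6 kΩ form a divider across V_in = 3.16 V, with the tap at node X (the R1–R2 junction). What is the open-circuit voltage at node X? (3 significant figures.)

V_th ≈ 1.11 V

With X open, the divider is unloaded: V_th = 3.16 × 30.6/87.10 = 1.110 V.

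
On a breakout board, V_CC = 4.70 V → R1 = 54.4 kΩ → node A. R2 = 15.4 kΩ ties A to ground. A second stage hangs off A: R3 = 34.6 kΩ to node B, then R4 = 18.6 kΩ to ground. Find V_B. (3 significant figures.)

V_B ≈ 0.296 V

Node A sees R2 in parallel with the series input of stage 2, R3 + R4 = 53.20 kΩ.
R2 ‖ (R3+R4) = 11.94 kΩ.
First divider: V_A = V_CC · 11.94/(54.4 + 11.94) = 0.8461 V.
Then the unloaded second divider: V_B = V_A × R4/(R3+R4) = 0.8461 × 0.3496 = 0.2958 V.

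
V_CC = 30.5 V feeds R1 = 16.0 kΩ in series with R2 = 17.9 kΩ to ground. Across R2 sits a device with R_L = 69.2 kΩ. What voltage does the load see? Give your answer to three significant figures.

V_out ≈ 14.4 V

The load sits in parallel with R2, giving an effective lower resistance R2' = R2·R_L/(R2+R_L) = 14.22 kΩ.
Voltage divider with the loaded lower leg: V_out = 30.5 × 14.22/(16.0 + 14.22) = 30.5 × 0.4706 = 14.35 V.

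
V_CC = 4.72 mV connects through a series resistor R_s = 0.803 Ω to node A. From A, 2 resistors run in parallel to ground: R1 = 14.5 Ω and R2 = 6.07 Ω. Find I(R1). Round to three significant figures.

Parallel bank: R_p = 1/(1/14.5 + 1/6.07) = 4.279 Ω.
Node voltage V_A = V_CC · R_p/(R_s + R_p) = 4.72 × 0.8420 = 3.974 mV.
I(R1) = V_A / R1 = 3.974/14.5 = 0.2741 mA.

I ≈ 0.274 mA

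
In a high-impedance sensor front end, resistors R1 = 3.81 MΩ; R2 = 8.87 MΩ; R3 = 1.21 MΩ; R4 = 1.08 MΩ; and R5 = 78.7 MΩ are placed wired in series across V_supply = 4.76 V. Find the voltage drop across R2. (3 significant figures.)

V ≈ 0.451 V

Series total: ΣR = 3.81 + 8.87 + 1.21 + 1.08 + 78.7 = 93.67 MΩ.
V = V_supply · R/ΣR = 4.76 × 0.09469 = 0.4507 V.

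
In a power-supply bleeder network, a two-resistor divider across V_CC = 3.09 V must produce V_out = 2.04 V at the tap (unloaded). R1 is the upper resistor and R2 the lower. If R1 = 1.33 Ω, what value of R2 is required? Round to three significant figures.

Required fraction k = V_out/V_CC = 0.6602.
So R2 = R1 · V_out/(V_CC − V_out) = 1.33 × 2.04/(3.09 − 2.04) = 1.33 × 1.943 = 2.584 Ω.

R2 ≈ 2.58 Ω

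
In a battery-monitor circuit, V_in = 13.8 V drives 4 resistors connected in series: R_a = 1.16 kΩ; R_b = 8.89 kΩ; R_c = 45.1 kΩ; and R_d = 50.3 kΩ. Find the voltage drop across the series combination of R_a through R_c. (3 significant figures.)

V ≈ 7.22 V

Series total: ΣR = 1.16 + 8.89 + 45.1 + 50.3 = 105.5 kΩ.
R_{R_a..R_c} = 1.16 + 8.89 + 45.1 = 55.15 kΩ.
V = V_in · R/ΣR = 13.8 × 0.5230 = 7.217 V.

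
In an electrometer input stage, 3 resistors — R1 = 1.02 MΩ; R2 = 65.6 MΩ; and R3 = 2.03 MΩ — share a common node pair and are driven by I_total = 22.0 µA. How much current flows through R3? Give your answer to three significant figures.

Total conductance ΣG = 1/1.02 + 1/65.6 + 1/2.03 = 1.488 (units of 1/MΩ).
Current divider: I(R3) = I_total · G_k/ΣG = 22.0 × (0.4926/1.488) = 22.0 × 0.3310 = 7.282 µA.

I ≈ 7.28 µA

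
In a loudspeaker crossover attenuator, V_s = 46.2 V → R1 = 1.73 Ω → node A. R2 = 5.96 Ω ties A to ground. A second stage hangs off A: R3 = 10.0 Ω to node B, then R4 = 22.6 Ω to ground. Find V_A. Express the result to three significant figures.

Looking into the second stage from A: R3 + R4 = 32.60 Ω appears in parallel with R2.
R2 ‖ (R3+R4) = 5.039 Ω.
First divider: V_A = V_s · 5.039/(1.73 + 5.039) = 34.39 V.

V_A ≈ 34.4 V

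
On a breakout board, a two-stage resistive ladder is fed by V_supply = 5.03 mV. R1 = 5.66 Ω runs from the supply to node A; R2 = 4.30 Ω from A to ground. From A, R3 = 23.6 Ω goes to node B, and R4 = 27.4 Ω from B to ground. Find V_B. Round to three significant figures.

V_B ≈ 1.11 mV

Looking into the second stage from A: R3 + R4 = 51.00 Ω appears in parallel with R2.
Effective lower resistance at A: R2 ‖ 51.00 = 3.966 Ω.
First divider: V_A = V_supply · 3.966/(5.66 + 3.966) = 2.072 mV.
Stage 2 is unloaded, so V_B = V_A · R4/(R3+R4) = 2.072 × 27.4/51.00 = 1.113 mV.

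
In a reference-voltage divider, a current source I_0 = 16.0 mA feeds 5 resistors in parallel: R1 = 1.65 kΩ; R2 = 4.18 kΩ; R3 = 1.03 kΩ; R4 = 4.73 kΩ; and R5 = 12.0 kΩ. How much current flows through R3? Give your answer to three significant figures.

Conductances: ΣG = 1/1.65 + 1/4.18 + 1/1.03 + 1/4.73 + 1/12.0 = 2.111 (1/kΩ).
Current divider: I(R3) = I_0 · G_k/ΣG = 16.0 × (0.9709/2.111) = 16.0 × 0.4599 = 7.359 mA.

I ≈ 7.36 mA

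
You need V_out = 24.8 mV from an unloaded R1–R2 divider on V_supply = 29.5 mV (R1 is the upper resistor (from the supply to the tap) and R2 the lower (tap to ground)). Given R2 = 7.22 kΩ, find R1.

Required fraction k = V_out/V_supply = 0.8407.
So R1 = R2 · (V_supply/V_out − 1) = 7.22 × (29.5/24.8 − 1) = 7.22 × 0.1895 = 1.368 kΩ.

R1 ≈ 1.37 kΩ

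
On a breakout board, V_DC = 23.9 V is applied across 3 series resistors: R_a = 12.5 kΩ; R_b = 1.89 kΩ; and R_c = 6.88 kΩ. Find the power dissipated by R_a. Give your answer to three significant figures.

P ≈ 15.8 mW

The common current is I = 23.9/21.27 = 1.124 mA.
V(R_a) = I·R = 14.05 V; P = V·I = 14.05 × 1.124 = 15.78 mW.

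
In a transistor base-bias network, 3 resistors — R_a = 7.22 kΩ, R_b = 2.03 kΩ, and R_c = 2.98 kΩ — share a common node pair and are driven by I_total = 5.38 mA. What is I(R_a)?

ΣG = 1/7.22 + 1/2.03 + 1/2.98 = 0.9667.
R_a takes the fraction G_k/ΣG = 0.1385/0.9667 = 0.1433, so I = 5.38 × 0.1433 = 0.7708 mA.

I ≈ 0.771 mA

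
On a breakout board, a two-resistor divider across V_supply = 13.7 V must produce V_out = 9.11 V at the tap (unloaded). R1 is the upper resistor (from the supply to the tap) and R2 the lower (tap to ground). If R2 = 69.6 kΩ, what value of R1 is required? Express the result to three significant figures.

V_out/V_supply = R2/(R1+R2) = 0.6650.
Rearranging, R1 = R2·(1−k)/k = 69.6 × 0.5038 = 35.07 kΩ.

R1 ≈ 35.1 kΩ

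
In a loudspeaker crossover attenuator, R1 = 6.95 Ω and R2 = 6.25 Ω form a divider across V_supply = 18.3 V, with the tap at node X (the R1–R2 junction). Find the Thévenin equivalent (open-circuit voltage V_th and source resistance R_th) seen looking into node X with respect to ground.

V_th is the unloaded tap voltage: V_supply · R2/(R1+R2) = 18.3 × 0.4735 = 8.665 V.
Zeroing V_supply shorts the top of R1 to ground, so R_th = R1 ‖ R2 = 3.291 Ω.

V_th ≈ 8.66 V, R_th ≈ 3.29 Ω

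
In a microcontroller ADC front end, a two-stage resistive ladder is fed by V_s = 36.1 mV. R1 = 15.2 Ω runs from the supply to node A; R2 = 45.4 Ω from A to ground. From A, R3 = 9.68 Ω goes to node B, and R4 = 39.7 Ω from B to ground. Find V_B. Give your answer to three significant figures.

V_B ≈ 17.7 mV

The second stage (R3 + R4 = 49.38 Ω) loads node A in parallel with R2.
R2 ‖ (R3+R4) = 23.65 Ω.
First divider: V_A = V_s · 23.65/(15.2 + 23.65) = 21.98 mV.
Then the unloaded second divider: V_B = V_A × R4/(R3+R4) = 21.98 × 0.8040 = 17.67 mV.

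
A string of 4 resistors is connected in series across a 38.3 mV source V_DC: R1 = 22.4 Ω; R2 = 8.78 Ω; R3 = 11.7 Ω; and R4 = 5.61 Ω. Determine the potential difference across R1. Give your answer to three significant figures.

V ≈ 17.7 mV

Series total: ΣR = 22.4 + 8.78 + 11.7 + 5.61 = 48.49 Ω.
By the voltage-divider rule, V = 38.3 × 22.40/48.49 = 17.69 mV.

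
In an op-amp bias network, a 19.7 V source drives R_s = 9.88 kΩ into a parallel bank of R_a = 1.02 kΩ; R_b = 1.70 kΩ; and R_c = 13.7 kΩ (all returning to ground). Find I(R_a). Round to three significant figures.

Equivalent of the parallel group: R_p = 0.6092 kΩ.
V_A by voltage divider: V_A = 19.7 × 0.6092/(9.88 + 0.6092) = 1.144 V.
Branch current I = V_A/R_a = 1.144/1.02 = 1.122 mA.

I ≈ 1.12 mA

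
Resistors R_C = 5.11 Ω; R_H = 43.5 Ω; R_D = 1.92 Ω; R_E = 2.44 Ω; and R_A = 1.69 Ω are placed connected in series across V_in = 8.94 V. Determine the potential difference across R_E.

V ≈ 0.399 V

Total series resistance ΣR = 5.11 + 43.5 + 1.92 + 2.44 + 1.69 = 54.66 Ω.
By the voltage-divider rule, V = 8.94 × 2.440/54.66 = 0.3991 V.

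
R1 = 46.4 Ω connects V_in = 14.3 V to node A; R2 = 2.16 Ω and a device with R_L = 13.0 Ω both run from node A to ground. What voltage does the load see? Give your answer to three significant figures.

V_out ≈ 0.549 V

First combine the lower leg with the load: R2 ‖ R_L = 1.852 Ω.
Now apply the divider: V_out = 14.3 × 0.03839 = 0.5489 V.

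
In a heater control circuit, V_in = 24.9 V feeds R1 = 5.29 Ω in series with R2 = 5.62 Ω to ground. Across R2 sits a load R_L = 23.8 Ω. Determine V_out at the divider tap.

The load sits in parallel with R2, giving an effective lower resistance R2' = R2·R_L/(R2+R_L) = 4.546 Ω.
Voltage divider with the loaded lower leg: V_out = 24.9 × 4.546/(5.29 + 4.546) = 24.9 × 0.4622 = 11.51 V.

V_out ≈ 11.5 V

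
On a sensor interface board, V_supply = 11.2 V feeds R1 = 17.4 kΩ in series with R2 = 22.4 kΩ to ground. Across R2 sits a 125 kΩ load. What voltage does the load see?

First combine the lower leg with the load: R2 ‖ R_L = 19.00 kΩ.
Voltage divider with the loaded lower leg: V_out = 11.2 × 19.00/(17.4 + 19.00) = 11.2 × 0.5219 = 5.846 V.

V_out ≈ 5.85 V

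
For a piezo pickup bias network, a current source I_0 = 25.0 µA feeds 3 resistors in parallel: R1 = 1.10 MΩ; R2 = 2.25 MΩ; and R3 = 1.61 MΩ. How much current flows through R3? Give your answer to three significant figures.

I ≈ 7.86 µA

ΣG = 1/1.10 + 1/2.25 + 1/1.61 = 1.975.
R3 takes the fraction G_k/ΣG = 0.6211/1.975 = 0.3145, so I = 25.0 × 0.3145 = 7.864 µA.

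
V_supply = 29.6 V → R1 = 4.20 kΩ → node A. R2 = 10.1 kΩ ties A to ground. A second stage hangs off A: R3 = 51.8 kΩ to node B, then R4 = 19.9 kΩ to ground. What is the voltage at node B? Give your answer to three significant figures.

V_B ≈ 5.57 V

Node A sees R2 in parallel with the series input of stage 2, R3 + R4 = 71.70 kΩ.
R2 ‖ (R3+R4) = 8.853 kΩ.
First divider: V_A = V_supply · 8.853/(4.20 + 8.853) = 20.08 V.
Then the unloaded second divider: V_B = V_A × R4/(R3+R4) = 20.08 × 0.2775 = 5.572 V.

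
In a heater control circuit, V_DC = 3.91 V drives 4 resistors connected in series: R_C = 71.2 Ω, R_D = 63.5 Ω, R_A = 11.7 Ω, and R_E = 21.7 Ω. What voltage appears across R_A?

ΣR = 71.2 + 63.5 + 11.7 + 21.7 = 168.1 Ω.
Voltage divider: V = V_DC · (11.70 / 168.1) = 3.91 × 0.06960 = 0.2721 V.

V ≈ 0.272 V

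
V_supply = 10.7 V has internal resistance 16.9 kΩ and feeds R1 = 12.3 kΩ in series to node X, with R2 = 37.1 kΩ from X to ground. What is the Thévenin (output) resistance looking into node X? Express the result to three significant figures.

R_th ≈ 16.3 kΩ

R1' = 16.9 + 12.3 = 29.20 kΩ (source resistance + R1).
With V_supply suppressed (replaced by a short), R_th = R1' ‖ R2 = (29.20 × 37.1)/(29.20 + 37.1) = 16.34 kΩ.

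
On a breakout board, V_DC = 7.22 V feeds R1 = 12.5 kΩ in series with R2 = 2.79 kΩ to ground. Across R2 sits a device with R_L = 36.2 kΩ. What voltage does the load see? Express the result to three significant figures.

R2 ‖ R_L = (2.79 × 36.2)/(2.79 + 36.2) = 2.590 kΩ.
Then V_out = V_DC · R2'/(R1 + R2') = 7.22 × 2.590/15.09 = 1.239 V.
(Unloaded it would be 1.32 V; the load pulls it down.)

V_out ≈ 1.24 V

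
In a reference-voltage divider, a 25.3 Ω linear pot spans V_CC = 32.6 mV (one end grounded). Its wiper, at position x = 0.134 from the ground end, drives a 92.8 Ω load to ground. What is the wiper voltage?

V_out ≈ 4.23 mV

Split the track: R_lower = x·R_p = 3.390 Ω, R_upper = (1−x)·R_p = 21.91 Ω.
Lower segment in parallel with the load: 3.390 ‖ 92.8 = 3.271 Ω.
Loaded-divider output: V_out = 32.6 × 0.1299 = 4.234 mV.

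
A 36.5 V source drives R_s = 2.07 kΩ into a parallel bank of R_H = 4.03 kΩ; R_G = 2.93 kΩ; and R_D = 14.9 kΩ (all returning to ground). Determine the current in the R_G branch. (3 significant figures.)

I ≈ 5.28 mA

Equivalent of the parallel group: R_p = 1.523 kΩ.
V_A = 36.5 × 1.523/3.593 = 15.47 V.
Branch current I = V_A/R_G = 15.47/2.93 = 5.281 mA.
(Check via current divider: I_total = 10.16 mA; share G_k/ΣG = 0.5198 → same result.)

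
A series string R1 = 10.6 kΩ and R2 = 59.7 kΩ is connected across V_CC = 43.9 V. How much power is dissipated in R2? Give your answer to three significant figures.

P ≈ 23.3 mW

ΣR = 70.30 kΩ → I = 43.9/70.30 = 0.6245 mA.
P(R2) = I²·R2 = (0.6245)² × 59.7 = 23.28 mW.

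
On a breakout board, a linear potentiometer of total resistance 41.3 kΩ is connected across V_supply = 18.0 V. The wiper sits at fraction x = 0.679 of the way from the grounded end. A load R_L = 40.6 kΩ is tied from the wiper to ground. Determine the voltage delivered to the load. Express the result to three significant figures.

V_out ≈ 10.0 V

Split the track: R_lower = x·R_p = 28.04 kΩ, R_upper = (1−x)·R_p = 13.26 kΩ.
R_L loads the lower segment: effective lower R = 16.59 kΩ.
V_out = 18.0 × 16.59/(13.26 + 16.59) = 10.00 V.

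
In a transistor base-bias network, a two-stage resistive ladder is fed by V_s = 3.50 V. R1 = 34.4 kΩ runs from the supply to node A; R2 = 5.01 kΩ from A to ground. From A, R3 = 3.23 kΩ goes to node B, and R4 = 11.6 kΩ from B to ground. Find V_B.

V_B ≈ 0.269 V

Looking into the second stage from A: R3 + R4 = 14.83 kΩ appears in parallel with R2.
R2 ‖ (R3+R4) = 3.745 kΩ.
First divider: V_A = V_s · 3.745/(34.4 + 3.745) = 0.3436 V.
Stage 2 is unloaded, so V_B = V_A · R4/(R3+R4) = 0.3436 × 11.6/14.83 = 0.2688 V.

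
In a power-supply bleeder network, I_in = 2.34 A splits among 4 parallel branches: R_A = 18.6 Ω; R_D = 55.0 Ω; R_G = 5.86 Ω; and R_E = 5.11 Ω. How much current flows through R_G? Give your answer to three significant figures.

ΣG = 1/18.6 + 1/55.0 + 1/5.86 + 1/5.11 = 0.4383.
Current divider: I(R_G) = I_in · G_k/ΣG = 2.34 × (0.1706/0.4383) = 2.34 × 0.3894 = 0.9111 A.

I ≈ 0.911 A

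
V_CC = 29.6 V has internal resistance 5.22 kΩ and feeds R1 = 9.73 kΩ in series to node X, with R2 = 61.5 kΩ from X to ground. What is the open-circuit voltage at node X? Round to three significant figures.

R1' = 5.22 + 9.73 = 14.95 kΩ (source resistance + R1).
V_th is the unloaded tap voltage: V_CC · R2/(R1'+R2) = 29.6 × 0.8044 = 23.81 V.

V_th ≈ 23.8 V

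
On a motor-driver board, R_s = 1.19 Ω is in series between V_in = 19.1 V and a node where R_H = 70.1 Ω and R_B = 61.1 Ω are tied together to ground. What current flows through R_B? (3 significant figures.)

I ≈ 0.302 A

Parallel bank: R_p = 1/(1/70.1 + 1/61.1) = 32.65 Ω.
V_A = 19.1 × 32.65/33.84 = 18.43 V.
Branch current I = V_A/R_B = 18.43/61.1 = 0.3016 A.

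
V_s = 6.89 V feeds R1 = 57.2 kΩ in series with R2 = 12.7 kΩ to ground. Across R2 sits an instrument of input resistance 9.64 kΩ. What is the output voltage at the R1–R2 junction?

First combine the lower leg with the load: R2 ‖ R_L = 5.480 kΩ.
Voltage divider with the loaded lower leg: V_out = 6.89 × 5.480/(57.2 + 5.480) = 6.89 × 0.08743 = 0.6024 V.

V_out ≈ 0.602 V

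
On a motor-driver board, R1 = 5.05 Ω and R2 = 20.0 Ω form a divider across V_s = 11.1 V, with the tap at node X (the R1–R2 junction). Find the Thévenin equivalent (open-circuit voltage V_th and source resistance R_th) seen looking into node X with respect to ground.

V_th ≈ 8.86 V, R_th ≈ 4.03 Ω

With X open, the divider is unloaded: V_th = 11.1 × 20.0/25.05 = 8.862 V.
With V_s suppressed (replaced by a short), R_th = R1 ‖ R2 = (5.050 × 20.0)/(5.050 + 20.0) = 4.032 Ω.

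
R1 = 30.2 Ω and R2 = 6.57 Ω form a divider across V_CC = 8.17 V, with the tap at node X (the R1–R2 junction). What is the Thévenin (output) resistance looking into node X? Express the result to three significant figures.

R_th ≈ 5.40 Ω

Looking into X with the source shorted: R_th = R1·R2/(R1+R2) = 30.20 × 6.57/36.77 = 5.396 Ω.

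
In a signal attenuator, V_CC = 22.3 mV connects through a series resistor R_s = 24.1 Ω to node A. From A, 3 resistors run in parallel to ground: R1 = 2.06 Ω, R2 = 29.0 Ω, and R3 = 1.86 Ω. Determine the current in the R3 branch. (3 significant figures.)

Parallel bank: R_p = 1/(1/2.06 + 1/29.0 + 1/1.86) = 0.9456 Ω.
V_A = 22.3 × 0.9456/25.05 = 0.8419 mV.
I(R3) = V_A / R3 = 0.8419/1.86 = 0.4526 mA.

I ≈ 0.453 mA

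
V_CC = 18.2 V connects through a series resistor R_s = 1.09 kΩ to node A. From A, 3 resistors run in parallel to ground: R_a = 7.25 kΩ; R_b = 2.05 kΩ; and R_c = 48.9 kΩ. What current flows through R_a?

Parallel bank: R_p = 1/(1/7.25 + 1/2.05 + 1/48.9) = 1.548 kΩ.
Node voltage V_A = V_CC · R_p/(R_s + R_p) = 18.2 × 0.5867 = 10.68 V.
Branch current I = V_A/R_a = 10.68/7.25 = 1.473 mA.

I ≈ 1.47 mA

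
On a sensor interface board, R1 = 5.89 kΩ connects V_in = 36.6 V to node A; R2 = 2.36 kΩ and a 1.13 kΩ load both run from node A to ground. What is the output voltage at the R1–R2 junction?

V_out ≈ 4.20 V

First combine the lower leg with the load: R2 ‖ R_L = 0.7641 kΩ.
Voltage divider with the loaded lower leg: V_out = 36.6 × 0.7641/(5.89 + 0.7641) = 36.6 × 0.1148 = 4.203 V.
(Unloaded it would be 10.5 V; the load pulls it down.)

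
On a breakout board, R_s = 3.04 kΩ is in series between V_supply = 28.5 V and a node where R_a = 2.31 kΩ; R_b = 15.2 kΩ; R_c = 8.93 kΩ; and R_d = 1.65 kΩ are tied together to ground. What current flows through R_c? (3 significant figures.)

Combine the parallel branches: R_p = (1/2.31 + 1/15.2 + 1/8.93 + 1/1.65)⁻¹ = 0.8219 kΩ.
V_A by voltage divider: V_A = 28.5 × 0.8219/(3.04 + 0.8219) = 6.065 V.
I(R_c) = V_A / R_c = 6.065/8.93 = 0.6792 mA.

I ≈ 0.679 mA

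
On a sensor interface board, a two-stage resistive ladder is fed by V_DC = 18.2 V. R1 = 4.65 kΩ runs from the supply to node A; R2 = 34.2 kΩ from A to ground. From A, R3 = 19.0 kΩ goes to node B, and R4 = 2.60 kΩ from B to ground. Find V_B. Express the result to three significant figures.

The second stage (R3 + R4 = 21.60 kΩ) loads node A in parallel with R2.
R2 ‖ (R3+R4) = 13.24 kΩ.
So V_A = 18.2 × 0.7401 = 13.47 V.
V_B = V_A × 0.1204 = 1.621 V.

V_B ≈ 1.62 V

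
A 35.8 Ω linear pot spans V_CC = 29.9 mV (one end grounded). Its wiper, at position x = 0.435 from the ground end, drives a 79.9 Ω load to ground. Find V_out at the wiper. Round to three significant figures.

Split the track: R_lower = x·R_p = 15.57 Ω, R_upper = (1−x)·R_p = 20.23 Ω.
Lower segment in parallel with the load: 15.57 ‖ 79.9 = 13.03 Ω.
Then V_out = V_CC · 13.03/(20.23 + 13.03) = 11.72 mV.

V_out ≈ 11.7 mV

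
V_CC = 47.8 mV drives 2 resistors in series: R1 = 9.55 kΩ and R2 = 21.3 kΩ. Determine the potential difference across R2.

V ≈ 33.0 mV

Total series resistance ΣR = 9.55 + 21.3 = 30.85 kΩ.
Voltage divider: V = V_CC · (21.30 / 30.85) = 47.8 × 0.6904 = 33.00 mV.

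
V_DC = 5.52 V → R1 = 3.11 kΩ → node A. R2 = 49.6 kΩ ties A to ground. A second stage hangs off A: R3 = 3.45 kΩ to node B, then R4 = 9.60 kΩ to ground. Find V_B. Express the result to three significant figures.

V_B ≈ 3.12 V

The second stage (R3 + R4 = 13.05 kΩ) loads node A in parallel with R2.
R2 ‖ (R3+R4) = 10.33 kΩ.
V_A = 5.52 × 10.33/(3.11 + 10.33) = 4.243 V.
Then the unloaded second divider: V_B = V_A × R4/(R3+R4) = 4.243 × 0.7356 = 3.121 V.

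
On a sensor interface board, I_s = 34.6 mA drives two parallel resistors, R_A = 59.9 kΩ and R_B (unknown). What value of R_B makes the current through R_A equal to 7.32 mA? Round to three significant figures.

R_B ≈ 16.1 kΩ

Two-branch current divider: I_A = I_s · R_B/(R_A + R_B).
7.32/34.6 = R_B/(R_A + R_B) → R_B = R_A · (0.2116)/(1 − 0.2116) = 59.9 × 0.2683 = 16.07 kΩ.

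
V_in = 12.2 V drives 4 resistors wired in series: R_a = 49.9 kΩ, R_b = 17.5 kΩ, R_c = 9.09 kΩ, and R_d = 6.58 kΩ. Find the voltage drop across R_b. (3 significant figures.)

V ≈ 2.57 V

Series total: ΣR = 49.9 + 17.5 + 9.09 + 6.58 = 83.07 kΩ.
By the voltage-divider rule, V = 12.2 × 17.50/83.07 = 2.570 V.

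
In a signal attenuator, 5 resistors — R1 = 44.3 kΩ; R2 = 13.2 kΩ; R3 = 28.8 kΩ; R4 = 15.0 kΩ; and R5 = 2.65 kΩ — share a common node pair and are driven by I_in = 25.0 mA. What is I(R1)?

ΣG = 1/44.3 + 1/13.2 + 1/28.8 + 1/15.0 + 1/2.65 = 0.5771.
R1 takes the fraction G_k/ΣG = 0.02257/0.5771 = 0.03912, so I = 25.0 × 0.03912 = 0.9779 mA.

I ≈ 0.978 mA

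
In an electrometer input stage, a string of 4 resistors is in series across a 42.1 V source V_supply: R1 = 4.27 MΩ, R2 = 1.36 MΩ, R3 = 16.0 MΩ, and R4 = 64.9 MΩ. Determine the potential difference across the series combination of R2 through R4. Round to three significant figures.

V ≈ 40.0 V

ΣR = 4.27 + 1.36 + 16.0 + 64.9 = 86.53 MΩ.
R_{R2..R4} = 1.36 + 16.0 + 64.9 = 82.26 MΩ.
V = V_supply · R/ΣR = 42.1 × 0.9507 = 40.02 V.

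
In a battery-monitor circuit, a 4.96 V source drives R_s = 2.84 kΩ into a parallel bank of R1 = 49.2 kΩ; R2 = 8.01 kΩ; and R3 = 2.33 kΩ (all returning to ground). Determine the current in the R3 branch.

I ≈ 0.809 mA

Combine the parallel branches: R_p = (1/49.2 + 1/8.01 + 1/2.33)⁻¹ = 1.741 kΩ.
Node voltage V_A = V_in · R_p/(R_s + R_p) = 4.96 × 0.3801 = 1.885 V.
I(R3) = V_A / R3 = 1.885/2.33 = 0.8091 mA.
(Check via current divider: I_total = 1.083 mA; share G_k/ΣG = 0.7472 → same result.)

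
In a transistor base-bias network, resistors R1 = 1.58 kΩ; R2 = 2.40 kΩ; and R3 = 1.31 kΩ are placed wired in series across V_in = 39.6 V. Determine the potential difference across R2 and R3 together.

Total series resistance ΣR = 1.58 + 2.40 + 1.31 = 5.290 kΩ.
R_{R2..R3} = 2.40 + 1.31 = 3.710 kΩ.
Voltage divider: V = V_in · (3.710 / 5.290) = 39.6 × 0.7013 = 27.77 V.

V ≈ 27.8 V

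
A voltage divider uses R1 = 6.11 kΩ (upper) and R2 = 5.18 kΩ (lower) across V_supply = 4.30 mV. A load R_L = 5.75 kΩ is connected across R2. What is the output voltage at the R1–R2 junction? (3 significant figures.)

R2 ‖ R_L = (5.18 × 5.75)/(5.18 + 5.75) = 2.725 kΩ.
Voltage divider with the loaded lower leg: V_out = 4.30 × 2.725/(6.11 + 2.725) = 4.30 × 0.3084 = 1.326 mV.
(Unloaded it would be 1.97 mV; the load pulls it down.)

V_out ≈ 1.33 mV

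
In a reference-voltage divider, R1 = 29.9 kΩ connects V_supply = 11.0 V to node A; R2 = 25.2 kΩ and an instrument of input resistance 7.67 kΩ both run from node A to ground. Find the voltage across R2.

V_out ≈ 1.81 V

R2 ‖ R_L = (25.2 × 7.67)/(25.2 + 7.67) = 5.880 kΩ.
Voltage divider with the loaded lower leg: V_out = 11.0 × 5.880/(29.9 + 5.880) = 11.0 × 0.1643 = 1.808 V.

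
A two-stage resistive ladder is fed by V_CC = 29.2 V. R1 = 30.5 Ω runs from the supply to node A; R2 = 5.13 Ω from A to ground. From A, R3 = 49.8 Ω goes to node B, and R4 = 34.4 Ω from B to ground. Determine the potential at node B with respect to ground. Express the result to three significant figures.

Node A sees R2 in parallel with the series input of stage 2, R3 + R4 = 84.20 Ω.
R2 ‖ (R3+R4) = 4.835 Ω.
V_A = 29.2 × 4.835/(30.5 + 4.835) = 3.996 V.
Then the unloaded second divider: V_B = V_A × R4/(R3+R4) = 3.996 × 0.4086 = 1.632 V.

V_B ≈ 1.63 V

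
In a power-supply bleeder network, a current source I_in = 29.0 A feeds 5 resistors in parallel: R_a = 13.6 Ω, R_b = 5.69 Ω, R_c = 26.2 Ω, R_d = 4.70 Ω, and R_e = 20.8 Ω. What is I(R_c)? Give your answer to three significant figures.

Conductances: ΣG = 1/13.6 + 1/5.69 + 1/26.2 + 1/4.70 + 1/20.8 = 0.5483 (1/Ω).
R_c takes the fraction G_k/ΣG = 0.03817/0.5483 = 0.06961, so I = 29.0 × 0.06961 = 2.019 A.

I ≈ 2.02 A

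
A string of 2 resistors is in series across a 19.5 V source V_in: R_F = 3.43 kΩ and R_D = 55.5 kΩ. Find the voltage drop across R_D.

ΣR = 3.43 + 55.5 = 58.93 kΩ.
By the voltage-divider rule, V = 19.5 × 55.50/58.93 = 18.37 V.

V ≈ 18.4 V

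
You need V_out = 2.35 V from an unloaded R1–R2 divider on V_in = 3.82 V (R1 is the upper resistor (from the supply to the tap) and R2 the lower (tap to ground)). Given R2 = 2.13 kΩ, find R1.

R1 ≈ 1.33 kΩ

V_out/V_in = R2/(R1+R2) = 0.6152.
Rearranging, R1 = R2·(1−k)/k = 2.13 × 0.6255 = 1.332 kΩ.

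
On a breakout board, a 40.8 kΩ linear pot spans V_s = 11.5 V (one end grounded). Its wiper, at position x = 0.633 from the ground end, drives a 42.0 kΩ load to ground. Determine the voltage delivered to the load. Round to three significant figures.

The pot divides into 14.97 kΩ above the wiper and 25.83 kΩ below.
R_L loads the lower segment: effective lower R = 15.99 kΩ.
Then V_out = V_s · 15.99/(14.97 + 15.99) = 5.939 V.

V_out ≈ 5.94 V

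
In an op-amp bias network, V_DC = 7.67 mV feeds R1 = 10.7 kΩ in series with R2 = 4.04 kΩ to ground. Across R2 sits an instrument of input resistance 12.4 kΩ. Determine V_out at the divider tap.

V_out ≈ 1.70 mV

R2 ‖ R_L = (4.04 × 12.4)/(4.04 + 12.4) = 3.047 kΩ.
Voltage divider with the loaded lower leg: V_out = 7.67 × 3.047/(10.7 + 3.047) = 7.67 × 0.2217 = 1.700 mV.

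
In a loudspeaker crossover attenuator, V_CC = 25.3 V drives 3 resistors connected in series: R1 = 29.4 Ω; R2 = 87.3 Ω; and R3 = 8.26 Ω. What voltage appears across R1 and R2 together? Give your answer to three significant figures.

V ≈ 23.6 V

Total series resistance ΣR = 29.4 + 87.3 + 8.26 = 125.0 Ω.
R_{R1..R2} = 29.4 + 87.3 = 116.7 Ω.
By the voltage-divider rule, V = 25.3 × 116.7/125.0 = 23.63 V.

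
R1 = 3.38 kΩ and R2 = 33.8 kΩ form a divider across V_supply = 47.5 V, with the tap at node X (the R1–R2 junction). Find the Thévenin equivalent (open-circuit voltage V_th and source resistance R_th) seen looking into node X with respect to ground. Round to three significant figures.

V_th ≈ 43.2 V, R_th ≈ 3.07 kΩ

Open-circuit (no load on X): V_th = V_supply · R2/(R1 + R2) = 47.5 × 33.8/(3.380 + 33.8) = 43.18 V.
Looking into X with the source shorted: R_th = R1·R2/(R1+R2) = 3.380 × 33.8/37.18 = 3.073 kΩ.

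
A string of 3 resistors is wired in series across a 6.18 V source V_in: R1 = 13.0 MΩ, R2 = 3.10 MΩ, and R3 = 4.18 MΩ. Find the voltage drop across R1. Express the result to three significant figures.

V ≈ 3.96 V

Series total: ΣR = 13.0 + 3.10 + 4.18 = 20.28 MΩ.
By the voltage-divider rule, V = 6.18 × 13.00/20.28 = 3.962 V.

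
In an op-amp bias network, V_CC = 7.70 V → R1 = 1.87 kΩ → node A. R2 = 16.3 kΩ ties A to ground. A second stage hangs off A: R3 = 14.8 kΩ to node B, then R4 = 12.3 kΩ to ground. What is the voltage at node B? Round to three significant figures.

Node A sees R2 in parallel with the series input of stage 2, R3 + R4 = 27.10 kΩ.
Effective lower resistance at A: R2 ‖ 27.10 = 10.18 kΩ.
V_A = 7.70 × 10.18/(1.87 + 10.18) = 6.505 V.
Stage 2 is unloaded, so V_B = V_A · R4/(R3+R4) = 6.505 × 12.3/27.10 = 2.952 V.

V_B ≈ 2.95 V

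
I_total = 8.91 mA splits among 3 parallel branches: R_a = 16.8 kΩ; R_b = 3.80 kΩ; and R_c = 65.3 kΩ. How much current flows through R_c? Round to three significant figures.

ΣG = 1/16.8 + 1/3.80 + 1/65.3 = 0.3380.
By the current-divider rule, I = I_total · G_k/ΣG = 8.91 × 0.04531 = 0.4037 mA.

I ≈ 0.404 mA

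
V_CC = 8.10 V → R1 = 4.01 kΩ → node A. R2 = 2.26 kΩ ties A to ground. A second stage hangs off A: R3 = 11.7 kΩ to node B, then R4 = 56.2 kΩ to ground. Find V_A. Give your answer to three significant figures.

Looking into the second stage from A: R3 + R4 = 67.90 kΩ appears in parallel with R2.
Effective lower resistance at A: R2 ‖ 67.90 = 2.187 kΩ.
First divider: V_A = V_CC · 2.187/(4.01 + 2.187) = 2.859 V.

V_A ≈ 2.86 V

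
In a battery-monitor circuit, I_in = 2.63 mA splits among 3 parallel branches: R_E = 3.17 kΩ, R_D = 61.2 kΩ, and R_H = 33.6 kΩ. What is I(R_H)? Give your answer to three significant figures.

I ≈ 0.216 mA

ΣG = 1/3.17 + 1/61.2 + 1/33.6 = 0.3616.
By the current-divider rule, I = I_in · G_k/ΣG = 2.63 × 0.08232 = 0.2165 mA.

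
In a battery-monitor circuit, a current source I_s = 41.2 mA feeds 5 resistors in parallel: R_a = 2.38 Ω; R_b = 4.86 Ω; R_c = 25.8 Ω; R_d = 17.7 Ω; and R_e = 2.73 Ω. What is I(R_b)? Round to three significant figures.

I ≈ 7.80 mA

Conductances: ΣG = 1/2.38 + 1/4.86 + 1/25.8 + 1/17.7 + 1/2.73 = 1.087 (1/Ω).
Current divider: I(R_b) = I_s · G_k/ΣG = 41.2 × (0.2058/1.087) = 41.2 × 0.1892 = 7.795 mA.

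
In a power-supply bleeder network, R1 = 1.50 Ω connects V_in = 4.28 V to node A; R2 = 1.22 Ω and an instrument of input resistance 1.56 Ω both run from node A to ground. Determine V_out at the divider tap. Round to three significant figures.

V_out ≈ 1.34 V

R2 ‖ R_L = (1.22 × 1.56)/(1.22 + 1.56) = 0.6846 Ω.
Now apply the divider: V_out = 4.28 × 0.3134 = 1.341 V.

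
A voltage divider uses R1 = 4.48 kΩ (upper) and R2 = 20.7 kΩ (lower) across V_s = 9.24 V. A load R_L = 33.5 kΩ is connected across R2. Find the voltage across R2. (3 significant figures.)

V_out ≈ 6.84 V

R2 ‖ R_L = (20.7 × 33.5)/(20.7 + 33.5) = 12.79 kΩ.
Then V_out = V_s · R2'/(R1 + R2') = 9.24 × 12.79/17.27 = 6.844 V.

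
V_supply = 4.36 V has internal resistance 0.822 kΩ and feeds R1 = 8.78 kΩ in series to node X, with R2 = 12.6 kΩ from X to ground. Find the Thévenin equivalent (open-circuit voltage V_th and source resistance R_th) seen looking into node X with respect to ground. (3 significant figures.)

R1' = 0.822 + 8.78 = 9.602 kΩ (source resistance + R1).
V_th is the unloaded tap voltage: V_supply · R2/(R1'+R2) = 4.36 × 0.5675 = 2.474 V.
Zeroing V_supply shorts the top of R1' to ground, so R_th = R1' ‖ R2 = 5.449 kΩ.

V_th ≈ 2.47 V, R_th ≈ 5.45 kΩ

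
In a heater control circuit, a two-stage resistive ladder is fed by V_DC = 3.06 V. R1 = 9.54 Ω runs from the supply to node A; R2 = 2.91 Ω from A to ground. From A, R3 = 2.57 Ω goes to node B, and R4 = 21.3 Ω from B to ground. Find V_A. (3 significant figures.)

The second stage (R3 + R4 = 23.87 Ω) loads node A in parallel with R2.
R2 ‖ (R3+R4) = 2.594 Ω.
First divider: V_A = V_DC · 2.594/(9.54 + 2.594) = 0.6541 V.

V_A ≈ 0.654 V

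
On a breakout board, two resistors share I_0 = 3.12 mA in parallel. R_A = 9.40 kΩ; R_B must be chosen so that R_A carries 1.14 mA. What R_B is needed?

In a two-way split, I_A/I_0 = R_B/(R_A + R_B).
With f = 0.3654, R_B = R_A · f/(1−f) = 9.40 × 0.5758 = 5.412 kΩ.

R_B ≈ 5.41 kΩ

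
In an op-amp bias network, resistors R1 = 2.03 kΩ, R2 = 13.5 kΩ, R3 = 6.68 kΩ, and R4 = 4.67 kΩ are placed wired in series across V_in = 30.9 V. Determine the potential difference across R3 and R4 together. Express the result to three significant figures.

Series total: ΣR = 2.03 + 13.5 + 6.68 + 4.67 = 26.88 kΩ.
R_{R3..R4} = 6.68 + 4.67 = 11.35 kΩ.
Voltage divider: V = V_in · (11.35 / 26.88) = 30.9 × 0.4222 = 13.05 V.

V ≈ 13.0 V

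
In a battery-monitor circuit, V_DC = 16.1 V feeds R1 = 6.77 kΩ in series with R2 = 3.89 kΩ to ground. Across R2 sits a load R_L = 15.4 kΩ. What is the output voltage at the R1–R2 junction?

R2 ‖ R_L = (3.89 × 15.4)/(3.89 + 15.4) = 3.106 kΩ.
Now apply the divider: V_out = 16.1 × 0.3145 = 5.063 V.

V_out ≈ 5.06 V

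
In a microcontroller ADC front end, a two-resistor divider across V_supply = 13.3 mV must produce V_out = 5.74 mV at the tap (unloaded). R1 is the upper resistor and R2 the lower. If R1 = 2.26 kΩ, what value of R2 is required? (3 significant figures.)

R2 ≈ 1.72 kΩ

The divider ratio is R2/(R1+R2) = 5.74/13.3 = 0.4316.
So R2 = R1 · V_out/(V_supply − V_out) = 2.26 × 5.74/(13.3 − 5.74) = 2.26 × 0.7593 = 1.716 kΩ.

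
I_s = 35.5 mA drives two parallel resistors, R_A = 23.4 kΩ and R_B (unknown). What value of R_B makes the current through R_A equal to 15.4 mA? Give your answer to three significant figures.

R_B ≈ 17.9 kΩ

The fraction through R_A equals R_B/(R_A+R_B).
With f = 0.4338, R_B = R_A · f/(1−f) = 23.4 × 0.7662 = 17.93 kΩ.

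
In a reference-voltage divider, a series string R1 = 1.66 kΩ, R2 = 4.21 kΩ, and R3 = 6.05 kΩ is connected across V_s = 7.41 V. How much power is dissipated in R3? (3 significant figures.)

The common current is I = 7.41/11.92 = 0.6216 mA.
P = I²R = 0.3864 × 6.05 = 2.338 mW.

P ≈ 2.34 mW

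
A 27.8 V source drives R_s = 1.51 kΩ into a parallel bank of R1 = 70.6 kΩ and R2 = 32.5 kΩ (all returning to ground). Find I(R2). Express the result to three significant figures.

I ≈ 0.801 mA

Combine the parallel branches: R_p = (1/70.6 + 1/32.5)⁻¹ = 22.26 kΩ.
V_A = 27.8 × 22.26/23.77 = 26.03 V.
I(R2) = V_A / R2 = 26.03/32.5 = 0.8010 mA.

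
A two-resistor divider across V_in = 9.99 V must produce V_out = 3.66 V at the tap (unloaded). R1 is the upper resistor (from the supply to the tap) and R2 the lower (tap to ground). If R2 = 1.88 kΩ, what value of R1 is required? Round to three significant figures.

R1 ≈ 3.25 kΩ

The divider ratio is R2/(R1+R2) = 3.66/9.99 = 0.3664.
Rearranging, R1 = R2·(1−k)/k = 1.88 × 1.730 = 3.251 kΩ.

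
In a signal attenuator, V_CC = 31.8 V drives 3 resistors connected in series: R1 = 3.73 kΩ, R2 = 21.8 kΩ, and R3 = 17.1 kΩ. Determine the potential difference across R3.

Series total: ΣR = 3.73 + 21.8 + 17.1 = 42.63 kΩ.
V = V_CC · R/ΣR = 31.8 × 0.4011 = 12.76 V.

V ≈ 12.8 V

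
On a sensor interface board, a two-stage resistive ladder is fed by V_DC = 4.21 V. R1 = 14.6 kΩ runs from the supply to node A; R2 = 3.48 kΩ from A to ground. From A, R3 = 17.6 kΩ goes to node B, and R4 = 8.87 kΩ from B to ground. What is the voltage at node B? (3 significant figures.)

V_B ≈ 0.245 V

Node A sees R2 in parallel with the series input of stage 2, R3 + R4 = 26.47 kΩ.
Effective lower resistance at A: R2 ‖ 26.47 = 3.076 kΩ.
V_A = 4.21 × 3.076/(14.6 + 3.076) = 0.7326 V.
Stage 2 is unloaded, so V_B = V_A · R4/(R3+R4) = 0.7326 × 8.87/26.47 = 0.2455 V.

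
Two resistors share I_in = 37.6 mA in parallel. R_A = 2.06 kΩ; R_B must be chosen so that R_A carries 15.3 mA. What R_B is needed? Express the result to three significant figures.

R_B ≈ 1.41 kΩ

In a two-way split, I_A/I_in = R_B/(R_A + R_B).
With f = 0.4069, R_B = R_A · f/(1−f) = 2.06 × 0.6861 = 1.413 kΩ.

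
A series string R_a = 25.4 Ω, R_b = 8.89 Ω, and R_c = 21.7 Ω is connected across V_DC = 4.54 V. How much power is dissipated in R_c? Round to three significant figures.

P ≈ 0.143 W

The common current is I = 4.54/55.99 = 0.08109 A.
P(R_c) = I²·R_c = (0.08109)² × 21.7 = 0.1427 W.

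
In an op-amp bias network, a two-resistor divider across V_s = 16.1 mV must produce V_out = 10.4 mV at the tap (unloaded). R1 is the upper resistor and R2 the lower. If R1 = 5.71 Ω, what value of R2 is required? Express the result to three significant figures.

V_out/V_s = R2/(R1+R2) = 0.6460.
R2 = R1 · 0.6460/(1 − 0.6460) = 10.42 Ω.

R2 ≈ 10.4 Ω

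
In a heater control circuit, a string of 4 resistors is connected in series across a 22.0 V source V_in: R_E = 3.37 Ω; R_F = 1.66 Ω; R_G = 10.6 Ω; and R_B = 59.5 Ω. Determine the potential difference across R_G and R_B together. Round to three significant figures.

V ≈ 20.5 V

Series total: ΣR = 3.37 + 1.66 + 10.6 + 59.5 = 75.13 Ω.
R_{R_G..R_B} = 10.6 + 59.5 = 70.10 Ω.
Voltage divider: V = V_in · (70.10 / 75.13) = 22.0 × 0.9330 = 20.53 V.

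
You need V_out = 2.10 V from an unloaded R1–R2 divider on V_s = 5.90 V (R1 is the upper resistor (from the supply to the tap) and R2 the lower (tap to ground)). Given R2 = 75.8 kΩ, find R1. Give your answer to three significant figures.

R1 ≈ 137 kΩ

V_out/V_s = R2/(R1+R2) = 0.3559.
Rearranging, R1 = R2·(1−k)/k = 75.8 × 1.810 = 137.2 kΩ.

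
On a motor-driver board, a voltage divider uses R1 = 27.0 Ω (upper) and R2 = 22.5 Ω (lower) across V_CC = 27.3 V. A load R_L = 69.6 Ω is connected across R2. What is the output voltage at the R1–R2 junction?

R2 ‖ R_L = (22.5 × 69.6)/(22.5 + 69.6) = 17.00 Ω.
Voltage divider with the loaded lower leg: V_out = 27.3 × 17.00/(27.0 + 17.00) = 27.3 × 0.3864 = 10.55 V.

V_out ≈ 10.5 V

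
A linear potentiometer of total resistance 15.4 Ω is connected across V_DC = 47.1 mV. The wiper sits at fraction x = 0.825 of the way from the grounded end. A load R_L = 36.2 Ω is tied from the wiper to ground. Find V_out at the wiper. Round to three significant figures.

V_out ≈ 36.6 mV

Lower segment x·R_p = 12.71 Ω; upper segment (1−x)·R_p = 2.695 Ω.
(x·R_p) ‖ R_L = 9.404 Ω.
Then V_out = V_DC · 9.404/(2.695 + 9.404) = 36.61 mV.
(Unloaded: V_out = x·V_DC = 38.9 mV.)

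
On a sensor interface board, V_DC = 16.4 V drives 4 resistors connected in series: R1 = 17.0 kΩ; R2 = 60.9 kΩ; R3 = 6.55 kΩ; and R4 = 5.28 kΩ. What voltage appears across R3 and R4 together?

Series total: ΣR = 17.0 + 60.9 + 6.55 + 5.28 = 89.73 kΩ.
R_{R3..R4} = 6.55 + 5.28 = 11.83 kΩ.
V = V_DC · R/ΣR = 16.4 × 0.1318 = 2.162 V.

V ≈ 2.16 V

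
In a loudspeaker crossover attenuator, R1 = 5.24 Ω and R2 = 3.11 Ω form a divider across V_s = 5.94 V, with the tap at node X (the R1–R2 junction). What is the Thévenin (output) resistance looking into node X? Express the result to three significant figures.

With V_s suppressed (replaced by a short), R_th = R1 ‖ R2 = (5.240 × 3.11)/(5.240 + 3.11) = 1.952 Ω.

R_th ≈ 1.95 Ω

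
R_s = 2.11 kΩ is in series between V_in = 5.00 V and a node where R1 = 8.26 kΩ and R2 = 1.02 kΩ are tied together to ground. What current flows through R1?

Combine the parallel branches: R_p = (1/8.26 + 1/1.02)⁻¹ = 0.9079 kΩ.
Node voltage V_A = V_in · R_p/(R_s + R_p) = 5.00 × 0.3008 = 1.504 V.
I(R1) = V_A / R1 = 1.504/8.26 = 0.1821 mA.

I ≈ 0.182 mA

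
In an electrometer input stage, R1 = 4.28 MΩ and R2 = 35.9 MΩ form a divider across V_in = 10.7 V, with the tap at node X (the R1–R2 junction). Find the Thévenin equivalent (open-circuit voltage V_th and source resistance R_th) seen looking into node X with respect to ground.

V_th ≈ 9.56 V, R_th ≈ 3.82 MΩ

V_th is the unloaded tap voltage: V_in · R2/(R1+R2) = 10.7 × 0.8935 = 9.560 V.
Looking into X with the source shorted: R_th = R1·R2/(R1+R2) = 4.280 × 35.9/40.18 = 3.824 MΩ.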